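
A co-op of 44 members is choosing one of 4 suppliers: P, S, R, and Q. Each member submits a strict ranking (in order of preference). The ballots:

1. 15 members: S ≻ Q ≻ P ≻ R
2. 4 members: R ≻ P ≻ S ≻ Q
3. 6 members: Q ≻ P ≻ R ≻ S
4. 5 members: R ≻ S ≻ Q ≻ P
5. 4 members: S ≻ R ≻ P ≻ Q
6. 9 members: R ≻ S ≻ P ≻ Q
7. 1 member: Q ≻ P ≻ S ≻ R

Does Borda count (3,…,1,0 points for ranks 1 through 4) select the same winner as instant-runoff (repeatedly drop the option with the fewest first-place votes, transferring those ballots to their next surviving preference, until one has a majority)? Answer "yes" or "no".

no

Borda — scores: P 50, S 90, R 68, Q 56. Winner: S.
Instant-runoff — R1 P 0, S 19, R 18, Q 7 (P out); R2 S 19, R 18, Q 7 (Q out); R3 S 20, R 24 (R winner). Winner: R.
The two methods disagree.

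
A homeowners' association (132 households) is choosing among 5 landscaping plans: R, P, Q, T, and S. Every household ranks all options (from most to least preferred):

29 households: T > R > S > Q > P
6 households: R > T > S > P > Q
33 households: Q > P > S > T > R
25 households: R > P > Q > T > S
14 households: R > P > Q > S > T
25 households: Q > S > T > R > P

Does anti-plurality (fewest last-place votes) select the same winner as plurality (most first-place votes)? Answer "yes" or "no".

yes

Anti-plurality — last-place votes: R 33, P 54, Q 6, T 14, S 25. Winner: Q.
Plurality — first-place votes: R 45, P 0, Q 58, T 29, S 0. Winner: Q.
The two methods agree.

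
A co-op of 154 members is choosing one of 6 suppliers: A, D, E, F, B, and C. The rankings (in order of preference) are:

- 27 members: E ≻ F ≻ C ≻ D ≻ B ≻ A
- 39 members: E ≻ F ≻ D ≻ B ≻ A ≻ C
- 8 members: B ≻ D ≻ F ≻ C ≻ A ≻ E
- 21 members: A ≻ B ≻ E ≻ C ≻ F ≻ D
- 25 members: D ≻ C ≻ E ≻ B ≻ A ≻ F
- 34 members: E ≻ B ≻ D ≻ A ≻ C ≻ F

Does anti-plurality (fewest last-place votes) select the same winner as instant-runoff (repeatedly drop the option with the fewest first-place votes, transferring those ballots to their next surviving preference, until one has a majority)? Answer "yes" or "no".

no

Anti-plurality — last-place votes: A 27, D 21, E 8, F 59, B 0, C 39. Winner: B.
Instant-runoff — R1 A 21, D 25, E 100, F 0, B 8, C 0 (E winner). Winner: E.
The two methods disagree.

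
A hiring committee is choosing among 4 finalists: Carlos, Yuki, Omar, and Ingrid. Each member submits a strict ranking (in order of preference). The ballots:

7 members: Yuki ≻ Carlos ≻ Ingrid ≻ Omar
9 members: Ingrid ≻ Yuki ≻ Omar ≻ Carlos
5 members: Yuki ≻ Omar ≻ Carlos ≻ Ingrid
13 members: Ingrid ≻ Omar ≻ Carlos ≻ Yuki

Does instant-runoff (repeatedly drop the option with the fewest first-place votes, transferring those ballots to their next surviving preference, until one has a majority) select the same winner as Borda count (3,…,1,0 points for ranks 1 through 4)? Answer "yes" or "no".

Instant-runoff — R1 Carlos 0, Yuki 12, Omar 0, Ingrid 22 (Ingrid winner). Winner: Ingrid.
Borda — scores: Carlos 32, Yuki 54, Omar 45, Ingrid 73. Winner: Ingrid.
The two methods agree.

yes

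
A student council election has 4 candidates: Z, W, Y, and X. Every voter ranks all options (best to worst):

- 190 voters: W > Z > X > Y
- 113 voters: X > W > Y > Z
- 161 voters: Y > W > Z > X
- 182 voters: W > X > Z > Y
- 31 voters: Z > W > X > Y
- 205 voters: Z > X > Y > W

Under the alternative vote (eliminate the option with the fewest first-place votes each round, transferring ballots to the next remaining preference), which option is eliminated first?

Round 1: Z 236, W 372, Y 161, X 113. Eliminate X.

X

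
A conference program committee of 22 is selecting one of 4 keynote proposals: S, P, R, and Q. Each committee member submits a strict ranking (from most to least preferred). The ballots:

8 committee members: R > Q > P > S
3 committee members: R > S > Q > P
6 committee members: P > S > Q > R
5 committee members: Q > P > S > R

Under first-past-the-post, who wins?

R

First-place votes: S 0, P 6, R 11, Q 5.
R has the most first-place votes.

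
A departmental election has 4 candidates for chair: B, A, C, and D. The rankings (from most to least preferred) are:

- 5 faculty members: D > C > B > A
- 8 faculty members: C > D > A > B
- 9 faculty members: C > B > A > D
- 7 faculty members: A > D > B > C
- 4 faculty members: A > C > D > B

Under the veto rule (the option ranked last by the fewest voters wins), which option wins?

Last-place votes: B 12, A 5, C 7, D 9.
A is ranked last by the fewest voters, so A wins.

A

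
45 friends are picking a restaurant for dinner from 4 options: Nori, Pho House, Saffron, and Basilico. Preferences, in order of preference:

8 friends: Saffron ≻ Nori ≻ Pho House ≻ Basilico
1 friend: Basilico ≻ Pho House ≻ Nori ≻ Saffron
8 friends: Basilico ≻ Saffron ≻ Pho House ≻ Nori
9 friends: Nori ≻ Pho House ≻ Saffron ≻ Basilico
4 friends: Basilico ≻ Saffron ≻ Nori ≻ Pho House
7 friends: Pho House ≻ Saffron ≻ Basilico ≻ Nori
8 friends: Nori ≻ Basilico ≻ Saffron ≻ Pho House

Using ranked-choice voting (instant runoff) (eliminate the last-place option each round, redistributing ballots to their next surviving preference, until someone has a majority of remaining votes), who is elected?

Round 1: Nori 17, Pho House 7, Saffron 8, Basilico 13. Eliminate Pho House.
Round 2: Nori 17, Saffron 15, Basilico 13. Eliminate Basilico.
Round 3: Nori 18, Saffron 27. Saffron has a majority.

Saffron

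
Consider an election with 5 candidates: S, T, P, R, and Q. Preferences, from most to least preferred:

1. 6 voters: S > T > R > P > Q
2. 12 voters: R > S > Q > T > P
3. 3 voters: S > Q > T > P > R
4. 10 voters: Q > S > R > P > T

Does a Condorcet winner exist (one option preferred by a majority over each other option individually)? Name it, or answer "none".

S

S vs T: 31–0 for S.
S vs P: 31–0 for S.
S vs R: 19–12 for S.
S vs Q: 21–10 for S.
S beats every other option head-to-head.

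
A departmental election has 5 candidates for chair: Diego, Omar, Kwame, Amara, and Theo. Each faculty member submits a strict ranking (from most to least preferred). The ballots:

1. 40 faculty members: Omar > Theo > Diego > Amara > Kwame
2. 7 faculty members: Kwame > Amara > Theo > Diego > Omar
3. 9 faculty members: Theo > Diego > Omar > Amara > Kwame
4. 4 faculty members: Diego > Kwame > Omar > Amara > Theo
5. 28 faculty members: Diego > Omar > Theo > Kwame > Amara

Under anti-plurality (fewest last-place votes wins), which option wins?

Diego

Last-place votes: Diego 0, Omar 7, Kwame 49, Amara 28, Theo 4.
Diego is ranked last by the fewest voters, so Diego wins.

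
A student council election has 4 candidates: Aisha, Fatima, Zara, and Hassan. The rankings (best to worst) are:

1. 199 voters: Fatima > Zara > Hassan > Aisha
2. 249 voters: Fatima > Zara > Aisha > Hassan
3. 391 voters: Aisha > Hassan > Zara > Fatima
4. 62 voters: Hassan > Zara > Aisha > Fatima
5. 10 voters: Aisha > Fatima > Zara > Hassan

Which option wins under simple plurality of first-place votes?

First-place votes: Aisha 401, Fatima 448, Zara 0, Hassan 62.
Fatima has the most first-place votes.

Fatima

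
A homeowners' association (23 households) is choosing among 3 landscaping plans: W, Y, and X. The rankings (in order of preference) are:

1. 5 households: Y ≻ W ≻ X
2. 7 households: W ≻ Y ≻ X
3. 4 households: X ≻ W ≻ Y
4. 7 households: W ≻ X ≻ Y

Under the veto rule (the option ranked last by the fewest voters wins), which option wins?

W

Last-place votes: W 0, Y 11, X 12.
W is ranked last by the fewest voters, so W wins.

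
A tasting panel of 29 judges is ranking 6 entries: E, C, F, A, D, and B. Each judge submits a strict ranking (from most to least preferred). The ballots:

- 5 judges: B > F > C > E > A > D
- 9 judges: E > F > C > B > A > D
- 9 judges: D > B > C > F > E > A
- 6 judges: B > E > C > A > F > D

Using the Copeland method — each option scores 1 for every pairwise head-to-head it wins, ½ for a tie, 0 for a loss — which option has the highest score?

E: beats C, F, A, and D; loses to B → score 4.
C: beats F, A, and D; loses to E and B → score 3.
F: beats A and D; loses to E, C, and B → score 2.
A: beats D; loses to E, C, F, and B → score 1.
D: loses to E, C, F, A, and B → score 0.
B: beats E, C, F, A, and D → score 5.
B has the best pairwise record.

B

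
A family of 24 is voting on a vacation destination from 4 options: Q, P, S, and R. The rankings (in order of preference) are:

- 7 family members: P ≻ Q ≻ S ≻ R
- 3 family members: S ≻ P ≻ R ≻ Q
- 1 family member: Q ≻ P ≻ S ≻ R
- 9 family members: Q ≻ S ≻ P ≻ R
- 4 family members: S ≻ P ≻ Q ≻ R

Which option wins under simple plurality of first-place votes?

First-place votes: Q 10, P 7, S 7, R 0.
Q has the most first-place votes.

Q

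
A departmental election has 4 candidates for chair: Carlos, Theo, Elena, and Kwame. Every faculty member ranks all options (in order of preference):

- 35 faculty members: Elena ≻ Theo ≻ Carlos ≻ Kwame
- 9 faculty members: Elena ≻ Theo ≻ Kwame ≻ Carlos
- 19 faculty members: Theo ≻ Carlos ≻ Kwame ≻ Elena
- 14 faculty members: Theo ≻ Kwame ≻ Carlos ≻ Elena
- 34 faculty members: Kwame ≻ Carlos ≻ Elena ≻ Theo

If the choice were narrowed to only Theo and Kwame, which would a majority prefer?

Voters preferring Theo to Kwame: 77; preferring Kwame to Theo: 34.
Theo wins the head-to-head.

Theo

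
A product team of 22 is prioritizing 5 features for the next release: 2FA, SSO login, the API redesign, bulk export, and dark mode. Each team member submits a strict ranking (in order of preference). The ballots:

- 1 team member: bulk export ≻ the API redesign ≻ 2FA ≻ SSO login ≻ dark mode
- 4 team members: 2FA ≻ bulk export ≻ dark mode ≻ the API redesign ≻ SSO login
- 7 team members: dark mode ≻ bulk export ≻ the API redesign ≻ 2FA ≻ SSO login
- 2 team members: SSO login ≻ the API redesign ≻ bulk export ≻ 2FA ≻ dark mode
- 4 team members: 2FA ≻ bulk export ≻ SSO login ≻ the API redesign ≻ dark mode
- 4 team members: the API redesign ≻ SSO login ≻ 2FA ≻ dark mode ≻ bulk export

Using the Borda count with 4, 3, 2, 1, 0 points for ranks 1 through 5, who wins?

2FA: 1·2 + 4·4 + 7·1 + 2·1 + 4·4 + 4·2 = 51
SSO login: 1·1 + 4·0 + 7·0 + 2·4 + 4·2 + 4·3 = 29
the API redesign: 1·3 + 4·1 + 7·2 + 2·3 + 4·1 + 4·4 = 47
bulk export: 1·4 + 4·3 + 7·3 + 2·2 + 4·3 + 4·0 = 53
dark mode: 1·0 + 4·2 + 7·4 + 2·0 + 4·0 + 4·1 = 40
bulk export has the highest Borda score (53).

bulk export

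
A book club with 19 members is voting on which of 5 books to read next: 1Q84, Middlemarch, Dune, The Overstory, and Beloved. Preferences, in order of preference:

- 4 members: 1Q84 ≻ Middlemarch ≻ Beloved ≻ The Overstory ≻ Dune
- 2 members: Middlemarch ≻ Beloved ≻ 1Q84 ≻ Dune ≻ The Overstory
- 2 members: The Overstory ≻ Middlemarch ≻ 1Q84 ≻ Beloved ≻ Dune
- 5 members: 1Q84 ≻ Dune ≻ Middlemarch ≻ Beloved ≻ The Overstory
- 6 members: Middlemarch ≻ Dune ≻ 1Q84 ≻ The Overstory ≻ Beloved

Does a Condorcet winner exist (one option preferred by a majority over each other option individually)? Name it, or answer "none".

Middlemarch vs 1Q84: 10–9 for Middlemarch.
Middlemarch vs Dune: 14–5 for Middlemarch.
Middlemarch vs The Overstory: 17–2 for Middlemarch.
Middlemarch vs Beloved: 19–0 for Middlemarch.
Middlemarch beats every other option head-to-head.

Middlemarch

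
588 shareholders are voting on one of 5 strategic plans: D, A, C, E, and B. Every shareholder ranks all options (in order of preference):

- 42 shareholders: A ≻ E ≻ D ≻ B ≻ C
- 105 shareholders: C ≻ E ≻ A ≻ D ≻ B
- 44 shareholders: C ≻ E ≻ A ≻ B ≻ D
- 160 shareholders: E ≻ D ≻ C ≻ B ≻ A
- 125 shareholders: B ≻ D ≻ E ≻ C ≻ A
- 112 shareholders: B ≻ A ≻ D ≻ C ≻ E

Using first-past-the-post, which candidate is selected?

B

First-place votes: D 0, A 42, C 149, E 160, B 237.
B has the most first-place votes.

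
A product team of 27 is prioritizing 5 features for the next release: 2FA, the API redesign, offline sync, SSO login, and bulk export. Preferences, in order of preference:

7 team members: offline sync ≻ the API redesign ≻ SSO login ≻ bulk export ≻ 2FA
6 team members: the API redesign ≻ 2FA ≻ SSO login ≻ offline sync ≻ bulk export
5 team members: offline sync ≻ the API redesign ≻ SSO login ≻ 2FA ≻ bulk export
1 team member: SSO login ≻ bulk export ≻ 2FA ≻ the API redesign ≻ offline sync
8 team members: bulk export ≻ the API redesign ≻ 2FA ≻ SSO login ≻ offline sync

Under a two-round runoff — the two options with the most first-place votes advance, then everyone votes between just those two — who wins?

offline sync

Round 1 first-place votes: 2FA 0, the API redesign 6, offline sync 12, SSO login 1, bulk export 8.
offline sync and bulk export advance.
Runoff: offline sync is preferred to bulk export by 18 voters; bulk export by 9.
offline sync wins the runoff.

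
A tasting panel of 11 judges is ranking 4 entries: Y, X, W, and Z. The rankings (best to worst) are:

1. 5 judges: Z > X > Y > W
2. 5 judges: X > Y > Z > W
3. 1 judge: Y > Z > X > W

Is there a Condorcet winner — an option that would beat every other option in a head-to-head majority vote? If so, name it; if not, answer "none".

none

Checking pairwise contests:
X beats Y 10–1.
Z beats X 6–5.
Y beats W 11–0.
Y beats Z 6–5.
Every option loses at least one head-to-head, so there is no Condorcet winner.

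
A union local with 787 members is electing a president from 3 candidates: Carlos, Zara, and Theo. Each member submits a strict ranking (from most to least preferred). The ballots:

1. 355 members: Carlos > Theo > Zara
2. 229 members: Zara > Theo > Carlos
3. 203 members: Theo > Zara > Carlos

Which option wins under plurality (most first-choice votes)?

Carlos

First-place votes: Carlos 355, Zara 229, Theo 203.
Carlos has the most first-place votes.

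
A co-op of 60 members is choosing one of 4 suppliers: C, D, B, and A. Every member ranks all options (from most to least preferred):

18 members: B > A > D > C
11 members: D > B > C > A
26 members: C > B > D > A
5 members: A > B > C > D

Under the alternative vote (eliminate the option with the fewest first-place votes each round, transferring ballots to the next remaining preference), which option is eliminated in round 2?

D

Round 1: C 26, D 11, B 18, A 5. Eliminate A.
Round 2: C 26, D 11, B 23. Eliminate D.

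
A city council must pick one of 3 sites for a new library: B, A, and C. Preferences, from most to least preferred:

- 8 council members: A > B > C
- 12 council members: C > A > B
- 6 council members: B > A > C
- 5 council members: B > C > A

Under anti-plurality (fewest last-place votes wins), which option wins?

Last-place votes: B 12, A 5, C 14.
A is ranked last by the fewest voters, so A wins.

A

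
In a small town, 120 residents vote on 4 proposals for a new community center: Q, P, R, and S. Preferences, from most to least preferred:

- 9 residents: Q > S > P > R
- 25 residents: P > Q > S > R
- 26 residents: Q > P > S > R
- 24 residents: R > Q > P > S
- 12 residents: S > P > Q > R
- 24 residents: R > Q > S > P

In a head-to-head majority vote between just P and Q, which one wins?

Q

Voters preferring P to Q: 37; preferring Q to P: 83.
Q wins the head-to-head.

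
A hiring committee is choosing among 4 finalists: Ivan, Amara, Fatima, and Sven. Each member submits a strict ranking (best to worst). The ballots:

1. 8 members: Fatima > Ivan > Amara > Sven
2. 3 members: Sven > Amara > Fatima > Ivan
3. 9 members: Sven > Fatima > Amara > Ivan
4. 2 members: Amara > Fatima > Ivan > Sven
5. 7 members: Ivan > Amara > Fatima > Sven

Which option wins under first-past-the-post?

Sven

First-place votes: Ivan 7, Amara 2, Fatima 8, Sven 12.
Sven has the most first-place votes.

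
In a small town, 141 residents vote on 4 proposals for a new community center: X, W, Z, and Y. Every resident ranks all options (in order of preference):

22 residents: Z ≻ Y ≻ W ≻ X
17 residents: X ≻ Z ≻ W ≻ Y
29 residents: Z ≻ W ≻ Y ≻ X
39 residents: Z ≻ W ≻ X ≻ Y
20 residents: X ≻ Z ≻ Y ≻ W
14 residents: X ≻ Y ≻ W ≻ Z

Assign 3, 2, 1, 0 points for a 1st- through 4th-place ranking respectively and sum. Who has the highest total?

Z

X: 22·0 + 17·3 + 29·0 + 39·1 + 20·3 + 14·3 = 192
W: 22·1 + 17·1 + 29·2 + 39·2 + 20·0 + 14·1 = 189
Z: 22·3 + 17·2 + 29·3 + 39·3 + 20·2 + 14·0 = 344
Y: 22·2 + 17·0 + 29·1 + 39·0 + 20·1 + 14·2 = 121
Z has the highest Borda score (344).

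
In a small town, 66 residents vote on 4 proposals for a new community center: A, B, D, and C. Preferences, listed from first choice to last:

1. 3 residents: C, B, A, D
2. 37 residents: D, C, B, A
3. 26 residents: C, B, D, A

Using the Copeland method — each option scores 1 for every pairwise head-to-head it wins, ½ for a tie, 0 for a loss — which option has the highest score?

A: loses to B, D, and C → score 0.
B: beats A; loses to D and C → score 1.
D: beats A, B, and C → score 3.
C: beats A and B; loses to D → score 2.
D has the best pairwise record.

D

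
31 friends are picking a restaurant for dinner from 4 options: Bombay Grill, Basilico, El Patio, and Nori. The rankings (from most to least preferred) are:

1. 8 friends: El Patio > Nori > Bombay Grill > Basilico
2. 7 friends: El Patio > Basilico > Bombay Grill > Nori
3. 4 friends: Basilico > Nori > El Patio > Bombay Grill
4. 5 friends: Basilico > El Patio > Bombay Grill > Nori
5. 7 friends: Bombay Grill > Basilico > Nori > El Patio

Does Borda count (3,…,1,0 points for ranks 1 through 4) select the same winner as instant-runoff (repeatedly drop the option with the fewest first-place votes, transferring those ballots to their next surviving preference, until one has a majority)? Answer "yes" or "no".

no

Borda — scores: Bombay Grill 41, Basilico 55, El Patio 59, Nori 31. Winner: El Patio.
Instant-runoff — R1 Bombay Grill 7, Basilico 9, El Patio 15, Nori 0 (Nori out); R2 Bombay Grill 7, Basilico 9, El Patio 15 (Bombay Grill out); R3 Basilico 16, El Patio 15 (Basilico winner). Winner: Basilico.
The two methods disagree.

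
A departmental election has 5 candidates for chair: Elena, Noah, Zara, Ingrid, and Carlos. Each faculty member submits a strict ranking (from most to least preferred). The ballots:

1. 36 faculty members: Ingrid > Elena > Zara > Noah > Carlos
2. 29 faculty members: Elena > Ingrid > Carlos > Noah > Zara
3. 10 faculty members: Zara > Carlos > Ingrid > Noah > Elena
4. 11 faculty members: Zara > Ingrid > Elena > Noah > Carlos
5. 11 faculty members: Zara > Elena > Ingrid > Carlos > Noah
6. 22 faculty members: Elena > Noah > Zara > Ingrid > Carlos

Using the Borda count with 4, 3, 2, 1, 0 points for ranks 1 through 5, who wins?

Elena

Elena: 36·3 + 29·4 + 10·0 + 11·2 + 11·3 + 22·4 = 367
Noah: 36·1 + 29·1 + 10·1 + 11·1 + 11·0 + 22·3 = 152
Zara: 36·2 + 29·0 + 10·4 + 11·4 + 11·4 + 22·2 = 244
Ingrid: 36·4 + 29·3 + 10·2 + 11·3 + 11·2 + 22·1 = 328
Carlos: 36·0 + 29·2 + 10·3 + 11·0 + 11·1 + 22·0 = 99
Elena has the highest Borda score (367).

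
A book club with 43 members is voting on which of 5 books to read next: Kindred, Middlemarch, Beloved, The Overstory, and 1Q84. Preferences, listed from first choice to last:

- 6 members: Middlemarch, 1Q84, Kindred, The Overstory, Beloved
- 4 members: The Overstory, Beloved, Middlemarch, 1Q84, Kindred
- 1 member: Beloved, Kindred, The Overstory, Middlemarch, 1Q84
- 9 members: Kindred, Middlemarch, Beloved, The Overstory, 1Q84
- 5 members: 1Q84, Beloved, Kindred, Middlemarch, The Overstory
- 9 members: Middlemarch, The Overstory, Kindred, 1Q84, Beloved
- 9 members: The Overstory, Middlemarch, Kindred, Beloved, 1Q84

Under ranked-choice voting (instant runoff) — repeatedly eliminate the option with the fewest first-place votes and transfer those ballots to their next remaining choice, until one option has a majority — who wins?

Middlemarch

Round 1: Kindred 9, Middlemarch 15, Beloved 1, The Overstory 13, 1Q84 5. Eliminate Beloved.
Round 2: Kindred 10, Middlemarch 15, The Overstory 13, 1Q84 5. Eliminate 1Q84.
Round 3: Kindred 15, Middlemarch 15, The Overstory 13. Eliminate The Overstory.
Round 4: Kindred 15, Middlemarch 28. Middlemarch has a majority.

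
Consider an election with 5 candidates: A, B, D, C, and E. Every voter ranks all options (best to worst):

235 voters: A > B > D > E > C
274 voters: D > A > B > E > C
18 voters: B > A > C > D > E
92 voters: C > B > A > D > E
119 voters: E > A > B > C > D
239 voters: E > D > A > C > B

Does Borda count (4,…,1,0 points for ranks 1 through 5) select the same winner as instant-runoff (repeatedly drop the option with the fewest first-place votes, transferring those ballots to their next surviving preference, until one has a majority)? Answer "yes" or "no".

yes

Borda — scores: A 2835, B 1839, D 2393, C 762, E 1941. Winner: A.
Instant-runoff — R1 A 235, B 18, D 274, C 92, E 358 (B out); R2 A 253, D 274, C 92, E 358 (C out); R3 A 345, D 274, E 358 (D out); R4 A 619, E 358 (A winner). Winner: A.
The two methods agree.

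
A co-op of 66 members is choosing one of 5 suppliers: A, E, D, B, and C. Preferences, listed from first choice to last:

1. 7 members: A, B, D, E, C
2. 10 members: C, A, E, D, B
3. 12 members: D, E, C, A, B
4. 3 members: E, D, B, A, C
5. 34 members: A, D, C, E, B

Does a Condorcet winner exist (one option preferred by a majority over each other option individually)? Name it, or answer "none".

A

A vs E: 51–15 for A.
A vs D: 51–15 for A.
A vs B: 63–3 for A.
A vs C: 44–22 for A.
A beats every other option head-to-head.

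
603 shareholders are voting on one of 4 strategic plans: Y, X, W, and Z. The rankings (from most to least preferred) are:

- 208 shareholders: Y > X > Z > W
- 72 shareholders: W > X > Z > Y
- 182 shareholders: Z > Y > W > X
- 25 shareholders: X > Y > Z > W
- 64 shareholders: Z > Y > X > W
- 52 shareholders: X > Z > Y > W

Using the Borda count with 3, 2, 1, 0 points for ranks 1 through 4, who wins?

Y

Y: 208·3 + 72·0 + 182·2 + 25·2 + 64·2 + 52·1 = 1218
X: 208·2 + 72·2 + 182·0 + 25·3 + 64·1 + 52·3 = 855
W: 208·0 + 72·3 + 182·1 + 25·0 + 64·0 + 52·0 = 398
Z: 208·1 + 72·1 + 182·3 + 25·1 + 64·3 + 52·2 = 1147
Y has the highest Borda score (1218).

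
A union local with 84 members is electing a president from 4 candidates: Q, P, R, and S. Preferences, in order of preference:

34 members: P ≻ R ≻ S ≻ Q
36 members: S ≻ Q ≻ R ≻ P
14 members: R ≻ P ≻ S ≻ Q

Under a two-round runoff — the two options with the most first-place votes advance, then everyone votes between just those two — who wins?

Round 1 first-place votes: Q 0, P 34, R 14, S 36.
S and P advance.
Runoff: S is preferred to P by 36 voters; P by 48.
P wins the runoff.

P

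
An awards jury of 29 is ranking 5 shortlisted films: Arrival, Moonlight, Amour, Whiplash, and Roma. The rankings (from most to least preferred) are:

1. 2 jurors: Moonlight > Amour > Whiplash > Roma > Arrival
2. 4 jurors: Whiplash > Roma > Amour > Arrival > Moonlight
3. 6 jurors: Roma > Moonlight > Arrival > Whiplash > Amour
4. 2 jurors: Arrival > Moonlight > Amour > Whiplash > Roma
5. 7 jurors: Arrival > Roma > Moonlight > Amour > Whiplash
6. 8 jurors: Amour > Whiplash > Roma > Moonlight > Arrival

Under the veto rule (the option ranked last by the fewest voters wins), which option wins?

Roma

Last-place votes: Arrival 10, Moonlight 4, Amour 6, Whiplash 7, Roma 2.
Roma is ranked last by the fewest voters, so Roma wins.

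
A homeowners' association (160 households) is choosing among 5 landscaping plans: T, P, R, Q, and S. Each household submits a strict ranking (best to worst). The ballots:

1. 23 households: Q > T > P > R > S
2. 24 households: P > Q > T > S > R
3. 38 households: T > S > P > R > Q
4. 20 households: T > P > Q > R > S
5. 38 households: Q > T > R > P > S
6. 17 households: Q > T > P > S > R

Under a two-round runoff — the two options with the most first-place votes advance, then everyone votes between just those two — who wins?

Round 1 first-place votes: T 58, P 24, R 0, Q 78, S 0.
Q and T advance.
Runoff: Q is preferred to T by 102 voters; T by 58.
Q wins the runoff.

Q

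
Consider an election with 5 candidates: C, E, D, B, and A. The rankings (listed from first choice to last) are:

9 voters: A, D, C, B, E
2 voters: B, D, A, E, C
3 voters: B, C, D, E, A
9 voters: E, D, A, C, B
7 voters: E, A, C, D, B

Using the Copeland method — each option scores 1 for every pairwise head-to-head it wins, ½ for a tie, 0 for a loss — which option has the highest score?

C: beats B; loses to E, D, and A → score 1.
E: beats C, D, B, and A → score 4.
D: beats C and B; loses to E and A → score 2.
B: loses to C, E, D, and A → score 0.
A: beats C, D, and B; loses to E → score 3.
E has the best pairwise record.

E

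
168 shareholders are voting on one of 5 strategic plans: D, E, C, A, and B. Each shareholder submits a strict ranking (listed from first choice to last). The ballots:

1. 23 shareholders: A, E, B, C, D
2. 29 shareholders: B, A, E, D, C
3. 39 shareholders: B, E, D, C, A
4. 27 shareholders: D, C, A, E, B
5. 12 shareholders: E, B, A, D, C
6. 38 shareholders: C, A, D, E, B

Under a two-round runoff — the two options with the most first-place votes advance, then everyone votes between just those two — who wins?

Round 1 first-place votes: D 27, E 12, C 38, A 23, B 68.
B and C advance.
Runoff: B is preferred to C by 103 voters; C by 65.
B wins the runoff.

B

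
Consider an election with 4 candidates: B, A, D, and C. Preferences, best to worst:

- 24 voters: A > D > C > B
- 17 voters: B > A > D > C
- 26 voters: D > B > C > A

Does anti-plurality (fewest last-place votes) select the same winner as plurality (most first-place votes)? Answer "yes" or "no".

Anti-plurality — last-place votes: B 24, A 26, D 0, C 17. Winner: D.
Plurality — first-place votes: B 17, A 24, D 26, C 0. Winner: D.
The two methods agree.

yes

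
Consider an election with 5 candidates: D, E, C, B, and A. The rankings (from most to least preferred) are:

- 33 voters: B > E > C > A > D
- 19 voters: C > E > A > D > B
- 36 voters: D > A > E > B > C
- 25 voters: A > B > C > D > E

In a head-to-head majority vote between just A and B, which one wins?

Voters preferring A to B: 80; preferring B to A: 33.
A wins the head-to-head.

A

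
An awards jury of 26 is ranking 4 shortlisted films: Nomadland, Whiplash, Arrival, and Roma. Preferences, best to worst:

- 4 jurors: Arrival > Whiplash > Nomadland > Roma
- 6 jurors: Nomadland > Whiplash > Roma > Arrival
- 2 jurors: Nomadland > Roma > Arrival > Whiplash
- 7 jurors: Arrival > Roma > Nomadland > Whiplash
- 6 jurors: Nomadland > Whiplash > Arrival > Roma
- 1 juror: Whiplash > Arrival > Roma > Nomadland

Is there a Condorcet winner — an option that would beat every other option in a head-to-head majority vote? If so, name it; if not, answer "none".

Nomadland vs Whiplash: 21–5 for Nomadland.
Nomadland vs Arrival: 14–12 for Nomadland.
Nomadland vs Roma: 18–8 for Nomadland.
Nomadland beats every other option head-to-head.

Nomadland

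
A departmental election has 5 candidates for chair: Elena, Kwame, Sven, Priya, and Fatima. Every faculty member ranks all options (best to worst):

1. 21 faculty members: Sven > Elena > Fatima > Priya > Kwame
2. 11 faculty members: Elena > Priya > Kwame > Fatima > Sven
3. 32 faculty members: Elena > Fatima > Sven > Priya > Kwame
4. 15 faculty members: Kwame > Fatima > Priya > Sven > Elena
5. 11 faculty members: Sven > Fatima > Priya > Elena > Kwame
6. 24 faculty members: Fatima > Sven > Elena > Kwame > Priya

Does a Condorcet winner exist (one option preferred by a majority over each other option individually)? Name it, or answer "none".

none

Checking pairwise contests:
Sven beats Elena 71–43.
Elena beats Kwame 99–15.
Fatima beats Sven 82–32.
Elena beats Priya 88–26.
Elena beats Fatima 64–50.
Every option loses at least one head-to-head, so there is no Condorcet winner.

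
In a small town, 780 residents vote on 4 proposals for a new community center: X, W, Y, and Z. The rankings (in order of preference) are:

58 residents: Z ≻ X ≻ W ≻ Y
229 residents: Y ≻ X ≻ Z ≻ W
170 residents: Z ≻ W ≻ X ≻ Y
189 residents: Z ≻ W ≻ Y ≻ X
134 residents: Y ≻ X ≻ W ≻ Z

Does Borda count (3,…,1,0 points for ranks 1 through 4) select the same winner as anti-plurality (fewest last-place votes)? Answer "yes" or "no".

yes

Borda — scores: X 1012, W 910, Y 1278, Z 1480. Winner: Z.
Anti-plurality — last-place votes: X 189, W 229, Y 228, Z 134. Winner: Z.
The two methods agree.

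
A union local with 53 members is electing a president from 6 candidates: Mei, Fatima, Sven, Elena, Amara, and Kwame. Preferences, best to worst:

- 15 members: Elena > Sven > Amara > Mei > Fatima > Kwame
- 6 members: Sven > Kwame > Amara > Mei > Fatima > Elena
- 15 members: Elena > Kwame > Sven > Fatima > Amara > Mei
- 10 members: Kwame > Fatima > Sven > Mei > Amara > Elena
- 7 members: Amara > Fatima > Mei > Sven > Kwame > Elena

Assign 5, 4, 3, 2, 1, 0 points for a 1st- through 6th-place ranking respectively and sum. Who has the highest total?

Mei: 15·2 + 6·2 + 15·0 + 10·2 + 7·3 = 83
Fatima: 15·1 + 6·1 + 15·2 + 10·4 + 7·4 = 119
Sven: 15·4 + 6·5 + 15·3 + 10·3 + 7·2 = 179
Elena: 15·5 + 6·0 + 15·5 + 10·0 + 7·0 = 150
Amara: 15·3 + 6·3 + 15·1 + 10·1 + 7·5 = 123
Kwame: 15·0 + 6·4 + 15·4 + 10·5 + 7·1 = 141
Sven has the highest Borda score (179).

Sven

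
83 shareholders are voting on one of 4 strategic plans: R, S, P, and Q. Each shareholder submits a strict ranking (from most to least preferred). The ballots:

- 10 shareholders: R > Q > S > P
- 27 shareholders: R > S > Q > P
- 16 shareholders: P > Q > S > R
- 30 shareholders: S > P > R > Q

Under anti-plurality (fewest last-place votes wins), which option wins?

Last-place votes: R 16, S 0, P 37, Q 30.
S is ranked last by the fewest voters, so S wins.

S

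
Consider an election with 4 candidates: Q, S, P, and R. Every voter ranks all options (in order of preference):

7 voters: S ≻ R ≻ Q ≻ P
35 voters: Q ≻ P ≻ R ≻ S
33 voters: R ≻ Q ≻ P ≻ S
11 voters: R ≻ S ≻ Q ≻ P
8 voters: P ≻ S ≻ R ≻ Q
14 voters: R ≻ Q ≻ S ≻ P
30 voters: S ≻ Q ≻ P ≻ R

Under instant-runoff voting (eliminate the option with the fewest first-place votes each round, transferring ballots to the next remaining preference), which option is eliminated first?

P

Round 1: Q 35, S 37, P 8, R 58. Eliminate P.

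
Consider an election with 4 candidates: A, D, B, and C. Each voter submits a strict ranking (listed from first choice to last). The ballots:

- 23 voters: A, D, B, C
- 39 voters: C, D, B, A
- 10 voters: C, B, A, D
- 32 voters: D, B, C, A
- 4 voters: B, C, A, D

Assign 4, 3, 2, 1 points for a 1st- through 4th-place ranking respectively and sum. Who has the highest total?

D

A: 23·4 + 39·1 + 10·2 + 32·1 + 4·2 = 191
D: 23·3 + 39·3 + 10·1 + 32·4 + 4·1 = 328
B: 23·2 + 39·2 + 10·3 + 32·3 + 4·4 = 266
C: 23·1 + 39·4 + 10·4 + 32·2 + 4·3 = 295
D has the highest Borda score (328).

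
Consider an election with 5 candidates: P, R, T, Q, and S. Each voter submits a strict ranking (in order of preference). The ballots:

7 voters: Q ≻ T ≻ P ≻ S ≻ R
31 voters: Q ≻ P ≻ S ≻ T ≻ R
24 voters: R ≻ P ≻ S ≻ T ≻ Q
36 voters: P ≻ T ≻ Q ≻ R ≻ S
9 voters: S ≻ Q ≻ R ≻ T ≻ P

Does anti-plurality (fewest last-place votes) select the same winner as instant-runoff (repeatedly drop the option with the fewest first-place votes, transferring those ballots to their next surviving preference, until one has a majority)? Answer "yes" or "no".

Anti-plurality — last-place votes: P 9, R 38, T 0, Q 24, S 36. Winner: T.
Instant-runoff — R1 P 36, R 24, T 0, Q 38, S 9 (T out); R2 P 36, R 24, Q 38, S 9 (S out); R3 P 36, R 24, Q 47 (R out); R4 P 60, Q 47 (P winner). Winner: P.
The two methods disagree.

no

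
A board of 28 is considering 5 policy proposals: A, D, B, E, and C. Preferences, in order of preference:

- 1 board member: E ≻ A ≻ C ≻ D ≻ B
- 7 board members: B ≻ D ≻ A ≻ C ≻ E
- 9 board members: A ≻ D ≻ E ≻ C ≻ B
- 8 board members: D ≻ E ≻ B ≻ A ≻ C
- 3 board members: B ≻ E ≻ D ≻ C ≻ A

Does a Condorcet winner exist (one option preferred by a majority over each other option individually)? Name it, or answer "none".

D

D vs A: 18–10 for D.
D vs B: 18–10 for D.
D vs E: 24–4 for D.
D vs C: 27–1 for D.
D beats every other option head-to-head.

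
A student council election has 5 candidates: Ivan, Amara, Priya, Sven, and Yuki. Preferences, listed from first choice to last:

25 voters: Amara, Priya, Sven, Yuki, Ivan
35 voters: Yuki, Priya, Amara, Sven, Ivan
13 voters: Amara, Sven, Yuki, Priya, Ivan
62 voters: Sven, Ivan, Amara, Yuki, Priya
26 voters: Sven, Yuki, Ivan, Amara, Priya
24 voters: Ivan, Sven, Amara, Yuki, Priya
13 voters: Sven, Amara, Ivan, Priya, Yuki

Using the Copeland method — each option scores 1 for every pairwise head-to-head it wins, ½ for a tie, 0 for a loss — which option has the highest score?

Sven

Ivan: beats Amara and Priya; ties Yuki; loses to Sven → score 2.5.
Amara: beats Priya and Yuki; loses to Ivan and Sven → score 2.
Priya: loses to Ivan, Amara, Sven, and Yuki → score 0.
Sven: beats Ivan, Amara, Priya, and Yuki → score 4.
Yuki: beats Priya; ties Ivan; loses to Amara and Sven → score 1.5.
Sven has the best pairwise record.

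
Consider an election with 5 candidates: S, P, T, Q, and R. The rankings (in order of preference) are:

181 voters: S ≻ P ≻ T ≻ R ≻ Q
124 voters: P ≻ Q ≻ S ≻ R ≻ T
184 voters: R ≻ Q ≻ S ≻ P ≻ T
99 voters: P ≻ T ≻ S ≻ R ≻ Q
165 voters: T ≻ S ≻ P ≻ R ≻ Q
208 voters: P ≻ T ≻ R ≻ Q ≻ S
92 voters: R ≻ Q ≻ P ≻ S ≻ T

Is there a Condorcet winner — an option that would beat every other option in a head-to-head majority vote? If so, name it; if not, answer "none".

none

Checking pairwise contests:
Q beats S 608–445.
S beats P 530–523.
S beats T 581–472.
P beats Q 777–276.
S beats R 569–484.
Every option loses at least one head-to-head, so there is no Condorcet winner.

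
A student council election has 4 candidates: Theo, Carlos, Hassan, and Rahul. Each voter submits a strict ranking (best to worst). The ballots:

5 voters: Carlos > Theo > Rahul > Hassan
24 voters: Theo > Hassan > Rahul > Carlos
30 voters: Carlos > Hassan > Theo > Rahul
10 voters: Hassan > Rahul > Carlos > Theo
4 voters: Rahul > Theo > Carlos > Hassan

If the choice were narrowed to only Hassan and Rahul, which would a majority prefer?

Voters preferring Hassan to Rahul: 64; preferring Rahul to Hassan: 9.
Hassan wins the head-to-head.

Hassan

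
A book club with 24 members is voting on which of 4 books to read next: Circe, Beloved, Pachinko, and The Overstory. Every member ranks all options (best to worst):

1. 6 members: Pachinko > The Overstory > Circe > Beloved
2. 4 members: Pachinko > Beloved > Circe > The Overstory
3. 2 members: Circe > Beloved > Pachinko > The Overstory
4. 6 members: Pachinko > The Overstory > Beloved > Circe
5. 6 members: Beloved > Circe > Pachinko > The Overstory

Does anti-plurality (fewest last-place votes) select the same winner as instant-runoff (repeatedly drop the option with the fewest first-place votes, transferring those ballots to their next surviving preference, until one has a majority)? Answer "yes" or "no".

yes

Anti-plurality — last-place votes: Circe 6, Beloved 6, Pachinko 0, The Overstory 12. Winner: Pachinko.
Instant-runoff — R1 Circe 2, Beloved 6, Pachinko 16, The Overstory 0 (Pachinko winner). Winner: Pachinko.
The two methods agree.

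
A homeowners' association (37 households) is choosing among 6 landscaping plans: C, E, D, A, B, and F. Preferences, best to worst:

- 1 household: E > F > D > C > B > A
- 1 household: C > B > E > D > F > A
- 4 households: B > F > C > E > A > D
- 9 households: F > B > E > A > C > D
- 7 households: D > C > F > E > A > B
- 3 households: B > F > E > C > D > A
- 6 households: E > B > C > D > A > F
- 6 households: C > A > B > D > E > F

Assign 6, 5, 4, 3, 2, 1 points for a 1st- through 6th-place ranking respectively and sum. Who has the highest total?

B

C: 1·3 + 1·6 + 4·4 + 9·2 + 7·5 + 3·3 + 6·4 + 6·6 = 147
E: 1·6 + 1·4 + 4·3 + 9·4 + 7·3 + 3·4 + 6·6 + 6·2 = 139
D: 1·4 + 1·3 + 4·1 + 9·1 + 7·6 + 3·2 + 6·3 + 6·3 = 104
A: 1·1 + 1·1 + 4·2 + 9·3 + 7·2 + 3·1 + 6·2 + 6·5 = 96
B: 1·2 + 1·5 + 4·6 + 9·5 + 7·1 + 3·6 + 6·5 + 6·4 = 155
F: 1·5 + 1·2 + 4·5 + 9·6 + 7·4 + 3·5 + 6·1 + 6·1 = 136
B has the highest Borda score (155).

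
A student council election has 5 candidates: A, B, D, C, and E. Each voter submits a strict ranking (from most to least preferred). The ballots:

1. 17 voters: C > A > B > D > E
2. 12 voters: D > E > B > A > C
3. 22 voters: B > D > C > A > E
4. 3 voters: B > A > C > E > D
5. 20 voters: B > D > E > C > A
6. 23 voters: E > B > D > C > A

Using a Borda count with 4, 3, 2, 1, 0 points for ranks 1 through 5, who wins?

B

A: 17·3 + 12·1 + 22·1 + 3·3 + 20·0 + 23·0 = 94
B: 17·2 + 12·2 + 22·4 + 3·4 + 20·4 + 23·3 = 307
D: 17·1 + 12·4 + 22·3 + 3·0 + 20·3 + 23·2 = 237
C: 17·4 + 12·0 + 22·2 + 3·2 + 20·1 + 23·1 = 161
E: 17·0 + 12·3 + 22·0 + 3·1 + 20·2 + 23·4 = 171
B has the highest Borda score (307).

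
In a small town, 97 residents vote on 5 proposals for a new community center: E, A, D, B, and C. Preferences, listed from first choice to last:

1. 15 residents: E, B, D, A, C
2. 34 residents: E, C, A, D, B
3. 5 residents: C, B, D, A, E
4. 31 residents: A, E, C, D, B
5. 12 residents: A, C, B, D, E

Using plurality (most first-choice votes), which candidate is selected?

First-place votes: E 49, A 43, D 0, B 0, C 5.
E has the most first-place votes.

E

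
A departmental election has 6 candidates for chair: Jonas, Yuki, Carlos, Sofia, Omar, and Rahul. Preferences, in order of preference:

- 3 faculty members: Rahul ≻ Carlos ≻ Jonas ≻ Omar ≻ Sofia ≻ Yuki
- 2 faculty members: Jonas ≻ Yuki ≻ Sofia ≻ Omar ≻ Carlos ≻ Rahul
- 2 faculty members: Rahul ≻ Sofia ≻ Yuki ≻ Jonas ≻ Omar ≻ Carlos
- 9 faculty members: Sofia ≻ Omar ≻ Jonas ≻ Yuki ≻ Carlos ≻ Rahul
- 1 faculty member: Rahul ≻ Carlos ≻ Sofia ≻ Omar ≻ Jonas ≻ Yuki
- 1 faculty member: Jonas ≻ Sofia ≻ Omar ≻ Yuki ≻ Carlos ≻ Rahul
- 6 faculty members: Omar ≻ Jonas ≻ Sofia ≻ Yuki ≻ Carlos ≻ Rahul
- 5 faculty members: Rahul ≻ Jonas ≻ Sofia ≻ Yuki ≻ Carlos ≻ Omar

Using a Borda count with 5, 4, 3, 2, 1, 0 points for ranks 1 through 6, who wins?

Jonas: 3·3 + 2·5 + 2·2 + 9·3 + 1·1 + 1·5 + 6·4 + 5·4 = 100
Yuki: 3·0 + 2·4 + 2·3 + 9·2 + 1·0 + 1·2 + 6·2 + 5·2 = 56
Carlos: 3·4 + 2·1 + 2·0 + 9·1 + 1·4 + 1·1 + 6·1 + 5·1 = 39
Sofia: 3·1 + 2·3 + 2·4 + 9·5 + 1·3 + 1·4 + 6·3 + 5·3 = 102
Omar: 3·2 + 2·2 + 2·1 + 9·4 + 1·2 + 1·3 + 6·5 + 5·0 = 83
Rahul: 3·5 + 2·0 + 2·5 + 9·0 + 1·5 + 1·0 + 6·0 + 5·5 = 55
Sofia has the highest Borda score (102).

Sofia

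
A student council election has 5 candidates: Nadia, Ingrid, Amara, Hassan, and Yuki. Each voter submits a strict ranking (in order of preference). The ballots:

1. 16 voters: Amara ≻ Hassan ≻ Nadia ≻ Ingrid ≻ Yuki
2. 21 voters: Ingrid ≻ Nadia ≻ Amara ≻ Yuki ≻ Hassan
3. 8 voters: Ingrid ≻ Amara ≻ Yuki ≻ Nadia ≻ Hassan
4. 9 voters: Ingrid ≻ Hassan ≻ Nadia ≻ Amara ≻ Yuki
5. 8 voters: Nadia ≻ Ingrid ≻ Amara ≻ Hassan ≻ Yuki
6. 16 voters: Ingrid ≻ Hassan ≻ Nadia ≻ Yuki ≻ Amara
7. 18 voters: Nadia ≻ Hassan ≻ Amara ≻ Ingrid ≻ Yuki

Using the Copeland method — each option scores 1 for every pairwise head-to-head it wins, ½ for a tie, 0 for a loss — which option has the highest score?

Ingrid

Nadia: beats Amara, Hassan, and Yuki; loses to Ingrid → score 3.
Ingrid: beats Nadia, Amara, Hassan, and Yuki → score 4.
Amara: beats Hassan and Yuki; loses to Nadia and Ingrid → score 2.
Hassan: beats Yuki; loses to Nadia, Ingrid, and Amara → score 1.
Yuki: loses to Nadia, Ingrid, Amara, and Hassan → score 0.
Ingrid has the best pairwise record.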